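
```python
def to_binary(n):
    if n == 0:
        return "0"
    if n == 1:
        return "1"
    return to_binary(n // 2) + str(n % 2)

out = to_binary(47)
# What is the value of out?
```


to_binary(47)
= to_binary(23) + "1"
= to_binary(11) + "1" + "1"
= to_binary(5) + "1" + "1" + "1"
= to_binary(2) + "1" + "1" + "1" + "1"
= to_binary(1) + "0" + "1" + "1" + "1" + "1"
= "1" + "0" + "1" + "1" + "1" + "1"
= "101111"


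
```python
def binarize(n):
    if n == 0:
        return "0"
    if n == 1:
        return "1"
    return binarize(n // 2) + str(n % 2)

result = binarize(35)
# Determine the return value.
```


binarize(35)
= binarize(17) + "1"
= binarize(8) + "1" + "1"
= binarize(4) + "0" + "1" + "1"
= binarize(2) + "0" + "0" + "1" + "1"
= binarize(1) + "0" + "0" + "0" + "1" + "1"
= "1" + "0" + "0" + "0" + "1" + "1"
= "100011"


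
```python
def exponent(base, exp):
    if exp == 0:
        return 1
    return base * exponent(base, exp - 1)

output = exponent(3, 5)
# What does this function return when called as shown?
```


exponent(3, 5)
= 3 * exponent(3, 4)
= 3 * 3 * exponent(3, 3)
= 3 * 3 * 3 * exponent(3, 2)
= 3 * 3 * 3 * 3 * exponent(3, 1)
= 3 * 3 * 3 * 3 * 3 * exponent(3, 0)
= 3 * 3 * 3 * 3 * 3 * 1
= 243


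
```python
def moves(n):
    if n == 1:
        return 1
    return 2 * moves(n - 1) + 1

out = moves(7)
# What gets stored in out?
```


moves(7)
= 2 * moves(6) + 1
= 2 * (2 * moves(5) + 1) + 1
= 2 * (2 * (2 * moves(4) + 1) + 1) + 1
= 2 * (2 * (2 * (2 * moves(3) + 1) + 1) + 1) + 1
= 2 * (2 * (2 * (2 * (2 * moves(2) + 1) + 1) + 1) + 1) + 1
= 2 * (2 * (2 * (2 * (2 * (2 * moves(1) + 1) + 1) + 1) + 1) + 1) + 1
Now compute bottom-up:
moves(1) = 1
moves(2) = 2 * 1 + 1 = 3
moves(3) = 2 * 3 + 1 = 7
moves(4) = 2 * 7 + 1 = 15
moves(5) = 2 * 15 + 1 = 31
moves(6) = 2 * 31 + 1 = 63
moves(7) = 2 * 63 + 1 = 127
= 127


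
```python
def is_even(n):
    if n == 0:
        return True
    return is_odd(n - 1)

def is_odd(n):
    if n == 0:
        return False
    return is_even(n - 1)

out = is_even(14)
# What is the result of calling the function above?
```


is_even(14)
= is_odd(13)
= is_even(12)
= is_odd(11)
= is_even(10)
= is_odd(9)
= is_even(8)
= is_odd(7)
= is_even(6)
= is_odd(5)
= is_even(4)
= is_odd(3)
= is_even(2)
= is_odd(1)
= is_even(0)
n == 0: return True
= True


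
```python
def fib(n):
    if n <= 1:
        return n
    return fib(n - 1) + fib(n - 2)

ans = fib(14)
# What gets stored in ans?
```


fib(14)
= fib(13) + fib(12)
= (fib(12) + fib(11)) + fib(12)
Computing bottom-up: fib(0)=0, fib(1)=1, fib(2)=1, fib(3)=2, fib(4)=3, fib(5)=5, fib(6)=8, fib(7)=13, fib(8)=21, fib(9)=34, fib(10)=55, fib(11)=89, fib(12)=144, fib(13)=233, fib(14)=377
= 377


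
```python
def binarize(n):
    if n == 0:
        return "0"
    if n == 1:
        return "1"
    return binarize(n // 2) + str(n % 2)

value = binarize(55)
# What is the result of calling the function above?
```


binarize(55)
= binarize(27) + "1"
= binarize(13) + "1" + "1"
= binarize(6) + "1" + "1" + "1"
= binarize(3) + "0" + "1" + "1" + "1"
= binarize(1) + "1" + "0" + "1" + "1" + "1"
= "1" + "1" + "0" + "1" + "1" + "1"
= "110111"


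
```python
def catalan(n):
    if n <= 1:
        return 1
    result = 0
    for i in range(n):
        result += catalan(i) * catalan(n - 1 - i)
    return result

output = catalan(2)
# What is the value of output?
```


catalan(2)
= sum of catalan(i) * catalan(2-1-i) for i in 0..1
  catalan(0)*catalan(1) = 1*1 = 1
  catalan(1)*catalan(0) = 1*1 = 1
= 1 + 1
= 2


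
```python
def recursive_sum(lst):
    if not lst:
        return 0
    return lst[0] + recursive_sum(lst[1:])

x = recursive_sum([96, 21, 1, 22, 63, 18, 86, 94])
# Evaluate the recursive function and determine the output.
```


recursive_sum([96, 21, 1, 22, 63, 18, 86, 94])
= 96 + recursive_sum([21, 1, 22, 63, 18, 86, 94])
= 96 + 21 + recursive_sum([1, 22, 63, 18, 86, 94])
= 96 + 21 + 1 + recursive_sum([22, 63, 18, 86, 94])
= 96 + 21 + 1 + 22 + recursive_sum([63, 18, 86, 94])
= 96 + 21 + 1 + 22 + 63 + recursive_sum([18, 86, 94])
= 96 + 21 + 1 + 22 + 63 + 18 + recursive_sum([86, 94])
= 96 + 21 + 1 + 22 + 63 + 18 + 86 + recursive_sum([94])
= 96 + 21 + 1 + 22 + 63 + 18 + 86 + 94 + recursive_sum([])
= 96 + 21 + 1 + 22 + 63 + 18 + 86 + 94 + 0
= 401


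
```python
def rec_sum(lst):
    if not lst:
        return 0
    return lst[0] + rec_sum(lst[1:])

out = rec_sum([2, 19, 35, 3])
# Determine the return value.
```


rec_sum([2, 19, 35, 3])
= 2 + rec_sum([19, 35, 3])
= 2 + 19 + rec_sum([35, 3])
= 2 + 19 + 35 + rec_sum([3])
= 2 + 19 + 35 + 3 + rec_sum([])
= 2 + 19 + 35 + 3 + 0
= 59


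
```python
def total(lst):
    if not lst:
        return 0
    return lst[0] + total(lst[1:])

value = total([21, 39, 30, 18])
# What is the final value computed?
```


total([21, 39, 30, 18])
= 21 + total([39, 30, 18])
= 21 + 39 + total([30, 18])
= 21 + 39 + 30 + total([18])
= 21 + 39 + 30 + 18 + total([])
= 21 + 39 + 30 + 18 + 0
= 108


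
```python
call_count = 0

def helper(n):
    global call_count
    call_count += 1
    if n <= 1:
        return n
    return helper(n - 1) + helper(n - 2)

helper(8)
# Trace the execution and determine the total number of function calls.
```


helper(8) calls helper(7) and helper(6); each non-base call branches into two more.
Let C(k) = total number of calls made by helper(k), including the call to helper(k) itself.
Base cases: C(0) = 1, C(1) = 1
Recurrence: C(k) = 1 + C(k-1) + C(k-2)
  C(2) = 1 + C(1) + C(0) = 1 + 1 + 1 = 3
  C(3) = 1 + C(2) + C(1) = 1 + 3 + 1 = 5
  C(4) = 1 + C(3) + C(2) = 1 + 5 + 3 = 9
  C(5) = 1 + C(4) + C(3) = 1 + 9 + 5 = 15
  C(6) = 1 + C(5) + C(4) = 1 + 15 + 9 = 25
  C(7) = 1 + C(6) + C(5) = 1 + 25 + 15 = 41
  C(8) = 1 + C(7) + C(6) = 1 + 41 + 25 = 67
Total calls = C(8) = 67


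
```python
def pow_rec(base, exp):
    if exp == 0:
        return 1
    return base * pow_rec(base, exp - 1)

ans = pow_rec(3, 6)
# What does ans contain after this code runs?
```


pow_rec(3, 6)
= 3 * pow_rec(3, 5)
= 3 * 3 * pow_rec(3, 4)
= 3 * 3 * 3 * pow_rec(3, 3)
= 3 * 3 * 3 * 3 * pow_rec(3, 2)
= 3 * 3 * 3 * 3 * 3 * pow_rec(3, 1)
= 3 * 3 * 3 * 3 * 3 * 3 * pow_rec(3, 0)
= 3 * 3 * 3 * 3 * 3 * 3 * 1
= 729


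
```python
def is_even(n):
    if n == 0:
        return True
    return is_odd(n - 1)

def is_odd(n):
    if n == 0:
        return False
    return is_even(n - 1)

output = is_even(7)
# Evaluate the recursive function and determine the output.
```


is_even(7)
= is_odd(6)
= is_even(5)
= is_odd(4)
= is_even(3)
= is_odd(2)
= is_even(1)
= is_odd(0)
n == 0: return False
= False


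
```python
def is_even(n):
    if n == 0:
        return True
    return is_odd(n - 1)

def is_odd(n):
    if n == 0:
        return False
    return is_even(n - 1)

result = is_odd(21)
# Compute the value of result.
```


is_odd(21)
= is_even(20)
= is_odd(19)
= is_even(18)
= is_odd(17)
= is_even(16)
= is_odd(15)
= is_even(14)
= is_odd(13)
= is_even(12)
= is_odd(11)
= is_even(10)
= is_odd(9)
= is_even(8)
= is_odd(7)
= is_even(6)
= is_odd(5)
= is_even(4)
= is_odd(3)
= is_even(2)
= is_odd(1)
= is_even(0)
n == 0: return True
= True


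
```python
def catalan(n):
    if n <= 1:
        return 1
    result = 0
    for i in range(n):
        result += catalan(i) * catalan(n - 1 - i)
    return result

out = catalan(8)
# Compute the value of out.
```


catalan(8)
= sum of catalan(i) * catalan(8-1-i) for i in 0..7
First compute sub-values bottom-up:
  catalan(0) = 1, catalan(1) = 1
  catalan(2) = 1*1 + 1*1 = 2
  catalan(3) = 1*2 + 1*1 + 2*1 = 5
  catalan(4) = 1*5 + 1*2 + 2*1 + 5*1 = 14
  catalan(5) = 1*14 + 1*5 + 2*2 + 5*1 + 14*1 = 42
  catalan(6) = 1*42 + 1*14 + 2*5 + 5*2 + 14*1 + 42*1 = 132
  catalan(7) = 1*132 + 1*42 + 2*14 + 5*5 + 14*2 + 42*1 + 132*1 = 429
Now catalan(8):
  catalan(0)*catalan(7) = 1*429 = 429
  catalan(1)*catalan(6) = 1*132 = 132
  catalan(2)*catalan(5) = 2*42 = 84
  catalan(3)*catalan(4) = 5*14 = 70
  catalan(4)*catalan(3) = 14*5 = 70
  catalan(5)*catalan(2) = 42*2 = 84
  catalan(6)*catalan(1) = 132*1 = 132
  catalan(7)*catalan(0) = 429*1 = 429
= 429 + 132 + 84 + 70 + 70 + 84 + 132 + 429
= 1430


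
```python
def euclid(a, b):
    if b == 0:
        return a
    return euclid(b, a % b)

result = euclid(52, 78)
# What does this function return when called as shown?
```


euclid(52, 78)
= euclid(78, 52 % 78) = euclid(78, 52)
= euclid(52, 78 % 52) = euclid(52, 26)
= euclid(26, 52 % 26) = euclid(26, 0)
b == 0, return a = 26


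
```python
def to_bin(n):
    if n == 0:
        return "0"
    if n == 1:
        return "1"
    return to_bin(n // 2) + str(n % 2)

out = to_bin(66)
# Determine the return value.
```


to_bin(66)
= to_bin(33) + "0"
= to_bin(16) + "1" + "0"
= to_bin(8) + "0" + "1" + "0"
= to_bin(4) + "0" + "0" + "1" + "0"
= to_bin(2) + "0" + "0" + "0" + "1" + "0"
= to_bin(1) + "0" + "0" + "0" + "0" + "1" + "0"
= "1" + "0" + "0" + "0" + "0" + "1" + "0"
= "1000010"


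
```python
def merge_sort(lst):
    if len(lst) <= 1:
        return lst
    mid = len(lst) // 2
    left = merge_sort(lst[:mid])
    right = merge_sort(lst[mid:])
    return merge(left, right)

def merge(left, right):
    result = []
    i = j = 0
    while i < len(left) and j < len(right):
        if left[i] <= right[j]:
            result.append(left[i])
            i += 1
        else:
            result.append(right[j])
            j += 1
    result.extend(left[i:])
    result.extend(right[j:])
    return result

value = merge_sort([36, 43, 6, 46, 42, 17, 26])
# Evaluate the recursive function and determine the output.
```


merge_sort([36, 43, 6, 46, 42, 17, 26])
Split into [36, 43, 6] and [46, 42, 17, 26]
Left sorted: [6, 36, 43]
Right sorted: [17, 26, 42, 46]
Merge [6, 36, 43] and [17, 26, 42, 46]
= [6, 17, 26, 36, 42, 43, 46]


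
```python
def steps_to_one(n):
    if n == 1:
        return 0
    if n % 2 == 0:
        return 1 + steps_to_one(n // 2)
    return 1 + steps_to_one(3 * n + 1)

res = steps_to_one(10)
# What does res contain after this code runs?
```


steps_to_one(10)
10 is even -> steps_to_one(5)
5 is odd -> 3*5+1 = 16 -> steps_to_one(16)
16 is even -> steps_to_one(8)
8 is even -> steps_to_one(4)
4 is even -> steps_to_one(2)
2 is even -> steps_to_one(1)
Reached 1 after 6 steps
= 6


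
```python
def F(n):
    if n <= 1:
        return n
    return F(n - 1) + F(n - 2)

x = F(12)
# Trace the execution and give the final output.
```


F(12)
= F(11) + F(10)
= (F(10) + F(9)) + F(10)
Computing bottom-up: F(0)=0, F(1)=1, F(2)=1, F(3)=2, F(4)=3, F(5)=5, F(6)=8, F(7)=13, F(8)=21, F(9)=34, F(10)=55, F(11)=89, F(12)=144
= 144


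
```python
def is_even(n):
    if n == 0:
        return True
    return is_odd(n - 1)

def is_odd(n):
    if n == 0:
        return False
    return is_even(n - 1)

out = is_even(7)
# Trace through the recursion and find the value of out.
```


is_even(7)
= is_odd(6)
= is_even(5)
= is_odd(4)
= is_even(3)
= is_odd(2)
= is_even(1)
= is_odd(0)
n == 0: return False
= False


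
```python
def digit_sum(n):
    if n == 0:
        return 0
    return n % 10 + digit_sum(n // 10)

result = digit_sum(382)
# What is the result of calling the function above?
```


digit_sum(382)
= 2 + digit_sum(38)
= 2 + 8 + digit_sum(3)
= 2 + 8 + 3 + digit_sum(0)
= 2 + 8 + 3 + 0
= 13


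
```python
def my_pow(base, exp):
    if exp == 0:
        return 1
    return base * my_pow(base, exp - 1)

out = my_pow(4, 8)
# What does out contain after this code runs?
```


my_pow(4, 8)
= 4 * my_pow(4, 7)
= 4 * 4 * my_pow(4, 6)
= 4 * 4 * 4 * my_pow(4, 5)
= 4 * 4 * 4 * 4 * my_pow(4, 4)
= 4 * 4 * 4 * 4 * 4 * my_pow(4, 3)
= 4 * 4 * 4 * 4 * 4 * 4 * my_pow(4, 2)
= 4 * 4 * 4 * 4 * 4 * 4 * 4 * my_pow(4, 1)
= 4 * 4 * 4 * 4 * 4 * 4 * 4 * 4 * my_pow(4, 0)
= 4 * 4 * 4 * 4 * 4 * 4 * 4 * 4 * 1
= 65536


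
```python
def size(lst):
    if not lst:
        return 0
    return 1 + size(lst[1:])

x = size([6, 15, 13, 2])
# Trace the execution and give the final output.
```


size([6, 15, 13, 2])
= 1 + size([15, 13, 2])
= 1 + 1 + size([13, 2])
= 1 + 1 + 1 + size([2])
= 1 + 1 + 1 + 1 + size([])
= 1 + 1 + 1 + 1 + 0
= 4


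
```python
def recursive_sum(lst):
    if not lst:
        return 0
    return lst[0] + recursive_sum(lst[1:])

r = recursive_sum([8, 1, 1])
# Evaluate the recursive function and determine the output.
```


recursive_sum([8, 1, 1])
= 8 + recursive_sum([1, 1])
= 8 + 1 + recursive_sum([1])
= 8 + 1 + 1 + recursive_sum([])
= 8 + 1 + 1 + 0
= 10


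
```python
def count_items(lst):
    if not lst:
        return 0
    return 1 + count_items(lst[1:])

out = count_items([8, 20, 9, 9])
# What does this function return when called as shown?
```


count_items([8, 20, 9, 9])
= 1 + count_items([20, 9, 9])
= 1 + 1 + count_items([9, 9])
= 1 + 1 + 1 + count_items([9])
= 1 + 1 + 1 + 1 + count_items([])
= 1 + 1 + 1 + 1 + 0
= 4


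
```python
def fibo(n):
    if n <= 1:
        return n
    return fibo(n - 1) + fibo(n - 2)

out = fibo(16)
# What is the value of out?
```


fibo(16)
= fibo(15) + fibo(14)
= (fibo(14) + fibo(13)) + fibo(14)
Computing bottom-up: fibo(0)=0, fibo(1)=1, fibo(2)=1, fibo(3)=2, fibo(4)=3, fibo(5)=5, fibo(6)=8, fibo(7)=13, fibo(8)=21, fibo(9)=34, fibo(10)=55, fibo(11)=89, fibo(12)=144, fibo(13)=233, fibo(14)=377, fibo(15)=610, fibo(16)=987
= 987


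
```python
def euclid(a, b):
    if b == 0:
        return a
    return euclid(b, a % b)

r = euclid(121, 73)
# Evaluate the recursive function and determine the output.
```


euclid(121, 73)
= euclid(73, 121 % 73) = euclid(73, 48)
= euclid(48, 73 % 48) = euclid(48, 25)
= euclid(25, 48 % 25) = euclid(25, 23)
= euclid(23, 25 % 23) = euclid(23, 2)
= euclid(2, 23 % 2) = euclid(2, 1)
= euclid(1, 2 % 1) = euclid(1, 0)
b == 0, return a = 1


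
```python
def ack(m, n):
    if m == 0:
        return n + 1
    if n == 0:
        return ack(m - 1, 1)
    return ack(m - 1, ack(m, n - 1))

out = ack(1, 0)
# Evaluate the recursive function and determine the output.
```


ack(1, 0)
n == 0: return ack(0, 1)
= ack(0, 1) = 2
= 2


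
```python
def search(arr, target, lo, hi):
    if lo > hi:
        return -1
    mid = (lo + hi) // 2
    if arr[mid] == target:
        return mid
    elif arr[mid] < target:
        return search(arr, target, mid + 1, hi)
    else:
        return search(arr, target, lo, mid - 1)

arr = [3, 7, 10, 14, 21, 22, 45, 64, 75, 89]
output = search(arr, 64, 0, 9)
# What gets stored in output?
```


search(arr, 64, 0, 9)
lo=0, hi=9, mid=4, arr[mid]=21
21 < 64, search right half
lo=5, hi=9, mid=7, arr[mid]=64
arr[7] == 64, found at index 7
= 7


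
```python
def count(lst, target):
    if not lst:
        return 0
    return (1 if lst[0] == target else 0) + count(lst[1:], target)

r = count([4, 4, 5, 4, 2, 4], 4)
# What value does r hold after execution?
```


count([4, 4, 5, 4, 2, 4], 4)
lst[0]=4 == 4: 1 + count([4, 5, 4, 2, 4], 4)
lst[0]=4 == 4: 1 + count([5, 4, 2, 4], 4)
lst[0]=5 != 4: 0 + count([4, 2, 4], 4)
lst[0]=4 == 4: 1 + count([2, 4], 4)
lst[0]=2 != 4: 0 + count([4], 4)
lst[0]=4 == 4: 1 + count([], 4)
= 4


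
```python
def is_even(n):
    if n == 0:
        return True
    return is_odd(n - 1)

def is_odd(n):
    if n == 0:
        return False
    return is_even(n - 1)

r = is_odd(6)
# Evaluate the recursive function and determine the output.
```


is_odd(6)
= is_even(5)
= is_odd(4)
= is_even(3)
= is_odd(2)
= is_even(1)
= is_odd(0)
n == 0: return False
= False


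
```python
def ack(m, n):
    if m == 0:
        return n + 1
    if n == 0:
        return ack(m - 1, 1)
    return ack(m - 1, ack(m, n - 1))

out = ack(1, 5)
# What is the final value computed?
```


ack(1, 5)
= ack(0, ack(1, 4))
First compute ack(1, 4) = 6
= ack(0, 6)
= 7


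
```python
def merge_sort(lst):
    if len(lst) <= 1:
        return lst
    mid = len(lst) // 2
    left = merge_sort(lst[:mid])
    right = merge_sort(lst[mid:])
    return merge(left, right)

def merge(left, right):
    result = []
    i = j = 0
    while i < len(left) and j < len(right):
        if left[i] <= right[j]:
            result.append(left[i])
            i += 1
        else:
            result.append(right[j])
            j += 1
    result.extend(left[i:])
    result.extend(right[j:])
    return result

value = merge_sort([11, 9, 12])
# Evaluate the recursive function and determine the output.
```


merge_sort([11, 9, 12])
Split into [11] and [9, 12]
Left sorted: [11]
Right sorted: [9, 12]
Merge [11] and [9, 12]
= [9, 11, 12]


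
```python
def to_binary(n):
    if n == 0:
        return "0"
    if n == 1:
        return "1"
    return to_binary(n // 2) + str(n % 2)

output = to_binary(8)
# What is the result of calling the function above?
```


to_binary(8)
= to_binary(4) + "0"
= to_binary(2) + "0" + "0"
= to_binary(1) + "0" + "0" + "0"
= "1" + "0" + "0" + "0"
= "1000"


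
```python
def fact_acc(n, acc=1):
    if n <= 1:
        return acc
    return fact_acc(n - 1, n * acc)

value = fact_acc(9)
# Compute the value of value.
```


fact_acc(9, 1)
= fact_acc(8, 9 * 1) = fact_acc(8, 9)
= fact_acc(7, 8 * 9) = fact_acc(7, 72)
= fact_acc(6, 7 * 72) = fact_acc(6, 504)
= fact_acc(5, 6 * 504) = fact_acc(5, 3024)
= fact_acc(4, 5 * 3024) = fact_acc(4, 15120)
= fact_acc(3, 4 * 15120) = fact_acc(3, 60480)
= fact_acc(2, 3 * 60480) = fact_acc(2, 181440)
= fact_acc(1, 2 * 181440) = fact_acc(1, 362880)
n <= 1, return acc = 362880


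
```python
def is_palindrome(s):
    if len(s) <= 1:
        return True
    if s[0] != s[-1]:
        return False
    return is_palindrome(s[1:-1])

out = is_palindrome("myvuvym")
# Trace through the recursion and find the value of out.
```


is_palindrome("myvuvym")
"myvuvym": s[0]='m' == s[-1]='m' -> is_palindrome("yvuvy")
"yvuvy": s[0]='y' == s[-1]='y' -> is_palindrome("vuv")
"vuv": s[0]='v' == s[-1]='v' -> is_palindrome("u")
"u": len <= 1 -> True
= True


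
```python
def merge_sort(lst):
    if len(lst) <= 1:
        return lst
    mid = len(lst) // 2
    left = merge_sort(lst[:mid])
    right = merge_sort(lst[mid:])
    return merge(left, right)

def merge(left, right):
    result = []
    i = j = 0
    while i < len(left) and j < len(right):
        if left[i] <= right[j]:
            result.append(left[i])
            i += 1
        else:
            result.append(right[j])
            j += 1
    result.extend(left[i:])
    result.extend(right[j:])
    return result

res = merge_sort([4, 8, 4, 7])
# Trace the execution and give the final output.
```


merge_sort([4, 8, 4, 7])
Split into [4, 8] and [4, 7]
Left sorted: [4, 8]
Right sorted: [4, 7]
Merge [4, 8] and [4, 7]
= [4, 4, 7, 8]


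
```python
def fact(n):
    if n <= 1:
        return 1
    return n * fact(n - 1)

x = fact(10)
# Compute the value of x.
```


fact(10)
= 10 * fact(9)
= 10 * 9 * fact(8)
= 10 * 9 * 8 * fact(7)
= 10 * 9 * 8 * 7 * fact(6)
= 10 * 9 * 8 * 7 * 6 * fact(5)
= 10 * 9 * 8 * 7 * 6 * 5 * fact(4)
= 10 * 9 * 8 * 7 * 6 * 5 * 4 * fact(3)
= 10 * 9 * 8 * 7 * 6 * 5 * 4 * 3 * fact(2)
= 10 * 9 * 8 * 7 * 6 * 5 * 4 * 3 * 2 * fact(1)
= 10 * 9 * 8 * 7 * 6 * 5 * 4 * 3 * 2 * 1
= 3628800


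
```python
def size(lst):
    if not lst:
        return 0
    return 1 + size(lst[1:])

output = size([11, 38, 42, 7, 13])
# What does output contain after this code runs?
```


size([11, 38, 42, 7, 13])
= 1 + size([38, 42, 7, 13])
= 1 + 1 + size([42, 7, 13])
= 1 + 1 + 1 + size([7, 13])
= 1 + 1 + 1 + 1 + size([13])
= 1 + 1 + 1 + 1 + 1 + size([])
= 1 + 1 + 1 + 1 + 1 + 0
= 5


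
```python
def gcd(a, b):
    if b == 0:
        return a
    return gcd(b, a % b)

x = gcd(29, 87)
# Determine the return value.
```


gcd(29, 87)
= gcd(87, 29 % 87) = gcd(87, 29)
= gcd(29, 87 % 29) = gcd(29, 0)
b == 0, return a = 29


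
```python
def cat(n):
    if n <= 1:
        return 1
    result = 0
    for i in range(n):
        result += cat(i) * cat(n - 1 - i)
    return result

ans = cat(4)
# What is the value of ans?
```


cat(4)
= sum of cat(i) * cat(4-1-i) for i in 0..3
First compute sub-values bottom-up:
  cat(0) = 1, cat(1) = 1
  cat(2) = 1*1 + 1*1 = 2
  cat(3) = 1*2 + 1*1 + 2*1 = 5
Now cat(4):
  cat(0)*cat(3) = 1*5 = 5
  cat(1)*cat(2) = 1*2 = 2
  cat(2)*cat(1) = 2*1 = 2
  cat(3)*cat(0) = 5*1 = 5
= 5 + 2 + 2 + 5
= 14


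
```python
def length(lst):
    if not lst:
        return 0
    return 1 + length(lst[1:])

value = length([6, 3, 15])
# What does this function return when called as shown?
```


length([6, 3, 15])
= 1 + length([3, 15])
= 1 + 1 + length([15])
= 1 + 1 + 1 + length([])
= 1 + 1 + 1 + 0
= 3


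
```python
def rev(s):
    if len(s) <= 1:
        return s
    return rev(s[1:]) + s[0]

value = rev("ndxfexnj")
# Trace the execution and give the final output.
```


rev("ndxfexnj")
= rev("dxfexnj") + "n"
= rev("xfexnj") + "d" + "n"
= rev("fexnj") + "x" + "d" + "n"
= rev("exnj") + "f" + "x" + "d" + "n"
= rev("xnj") + "e" + "f" + "x" + "d" + "n"
= rev("nj") + "x" + "e" + "f" + "x" + "d" + "n"
= rev("j") + "n" + "x" + "e" + "f" + "x" + "d" + "n"
= "j" + "n" + "x" + "e" + "f" + "x" + "d" + "n"
= "jnxefxdn"


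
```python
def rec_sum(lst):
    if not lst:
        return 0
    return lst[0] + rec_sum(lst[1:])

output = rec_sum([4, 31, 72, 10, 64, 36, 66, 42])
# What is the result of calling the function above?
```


rec_sum([4, 31, 72, 10, 64, 36, 66, 42])
= 4 + rec_sum([31, 72, 10, 64, 36, 66, 42])
= 4 + 31 + rec_sum([72, 10, 64, 36, 66, 42])
= 4 + 31 + 72 + rec_sum([10, 64, 36, 66, 42])
= 4 + 31 + 72 + 10 + rec_sum([64, 36, 66, 42])
= 4 + 31 + 72 + 10 + 64 + rec_sum([36, 66, 42])
= 4 + 31 + 72 + 10 + 64 + 36 + rec_sum([66, 42])
= 4 + 31 + 72 + 10 + 64 + 36 + 66 + rec_sum([42])
= 4 + 31 + 72 + 10 + 64 + 36 + 66 + 42 + rec_sum([])
= 4 + 31 + 72 + 10 + 64 + 36 + 66 + 42 + 0
= 325


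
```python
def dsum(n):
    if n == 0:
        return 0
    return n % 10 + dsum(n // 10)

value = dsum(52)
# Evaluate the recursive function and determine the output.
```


dsum(52)
= 2 + dsum(5)
= 2 + 5 + dsum(0)
= 2 + 5 + 0
= 7


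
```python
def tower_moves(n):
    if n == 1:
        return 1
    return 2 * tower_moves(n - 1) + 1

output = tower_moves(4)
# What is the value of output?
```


tower_moves(4)
= 2 * tower_moves(3) + 1
= 2 * (2 * tower_moves(2) + 1) + 1
= 2 * (2 * (2 * tower_moves(1) + 1) + 1) + 1
Now compute bottom-up:
tower_moves(1) = 1
tower_moves(2) = 2 * 1 + 1 = 3
tower_moves(3) = 2 * 3 + 1 = 7
tower_moves(4) = 2 * 7 + 1 = 15
= 15


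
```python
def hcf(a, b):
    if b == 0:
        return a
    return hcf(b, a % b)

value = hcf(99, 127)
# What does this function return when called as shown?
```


hcf(99, 127)
= hcf(127, 99 % 127) = hcf(127, 99)
= hcf(99, 127 % 99) = hcf(99, 28)
= hcf(28, 99 % 28) = hcf(28, 15)
= hcf(15, 28 % 15) = hcf(15, 13)
= hcf(13, 15 % 13) = hcf(13, 2)
= hcf(2, 13 % 2) = hcf(2, 1)
= hcf(1, 2 % 1) = hcf(1, 0)
b == 0, return a = 1


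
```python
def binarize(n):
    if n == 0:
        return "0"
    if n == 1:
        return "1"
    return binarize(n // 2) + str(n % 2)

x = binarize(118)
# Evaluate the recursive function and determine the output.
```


binarize(118)
= binarize(59) + "0"
= binarize(29) + "1" + "0"
= binarize(14) + "1" + "1" + "0"
= binarize(7) + "0" + "1" + "1" + "0"
= binarize(3) + "1" + "0" + "1" + "1" + "0"
= binarize(1) + "1" + "1" + "0" + "1" + "1" + "0"
= "1" + "1" + "1" + "0" + "1" + "1" + "0"
= "1110110"


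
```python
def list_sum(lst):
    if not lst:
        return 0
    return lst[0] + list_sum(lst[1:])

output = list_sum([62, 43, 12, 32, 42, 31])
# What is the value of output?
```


list_sum([62, 43, 12, 32, 42, 31])
= 62 + list_sum([43, 12, 32, 42, 31])
= 62 + 43 + list_sum([12, 32, 42, 31])
= 62 + 43 + 12 + list_sum([32, 42, 31])
= 62 + 43 + 12 + 32 + list_sum([42, 31])
= 62 + 43 + 12 + 32 + 42 + list_sum([31])
= 62 + 43 + 12 + 32 + 42 + 31 + list_sum([])
= 62 + 43 + 12 + 32 + 42 + 31 + 0
= 222


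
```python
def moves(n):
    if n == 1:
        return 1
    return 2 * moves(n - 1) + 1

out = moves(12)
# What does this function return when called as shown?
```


moves(12)
= 2 * moves(11) + 1
= 2 * (2 * moves(10) + 1) + 1
= 2 * (2 * (2 * moves(9) + 1) + 1) + 1
= 2 * (2 * (2 * (2 * moves(8) + 1) + 1) + 1) + 1
= 2 * (2 * (2 * (2 * (2 * moves(7) + 1) + 1) + 1) + 1) + 1
= 2 * (2 * (2 * (2 * (2 * (2 * moves(6) + 1) + 1) + 1) + 1) + 1) + 1
= 2 * (2 * (2 * (2 * (2 * (2 * (2 * moves(5) + 1) + 1) + 1) + 1) + 1) + 1) + 1
= 2 * (2 * (2 * (2 * (2 * (2 * (2 * (2 * moves(4) + 1) + 1) + 1) + 1) + 1) + 1) + 1) + 1
= 2 * (2 * (2 * (2 * (2 * (2 * (2 * (2 * (2 * moves(3) + 1) + 1) + 1) + 1) + 1) + 1) + 1) + 1) + 1
= 2 * (2 * (2 * (2 * (2 * (2 * (2 * (2 * (2 * (2 * moves(2) + 1) + 1) + 1) + 1) + 1) + 1) + 1) + 1) + 1) + 1
= 2 * (2 * (2 * (2 * (2 * (2 * (2 * (2 * (2 * (2 * (2 * moves(1) + 1) + 1) + 1) + 1) + 1) + 1) + 1) + 1) + 1) + 1) + 1
Now compute bottom-up:
moves(1) = 1
moves(2) = 2 * 1 + 1 = 3
moves(3) = 2 * 3 + 1 = 7
moves(4) = 2 * 7 + 1 = 15
moves(5) = 2 * 15 + 1 = 31
moves(6) = 2 * 31 + 1 = 63
moves(7) = 2 * 63 + 1 = 127
moves(8) = 2 * 127 + 1 = 255
moves(9) = 2 * 255 + 1 = 511
moves(10) = 2 * 511 + 1 = 1023
moves(11) = 2 * 1023 + 1 = 2047
moves(12) = 2 * 2047 + 1 = 4095
= 4095


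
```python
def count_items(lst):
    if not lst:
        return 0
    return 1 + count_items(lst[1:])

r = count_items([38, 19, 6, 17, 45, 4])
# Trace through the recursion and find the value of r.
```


count_items([38, 19, 6, 17, 45, 4])
= 1 + count_items([19, 6, 17, 45, 4])
= 1 + 1 + count_items([6, 17, 45, 4])
= 1 + 1 + 1 + count_items([17, 45, 4])
= 1 + 1 + 1 + 1 + count_items([45, 4])
= 1 + 1 + 1 + 1 + 1 + count_items([4])
= 1 + 1 + 1 + 1 + 1 + 1 + count_items([])
= 1 + 1 + 1 + 1 + 1 + 1 + 0
= 6


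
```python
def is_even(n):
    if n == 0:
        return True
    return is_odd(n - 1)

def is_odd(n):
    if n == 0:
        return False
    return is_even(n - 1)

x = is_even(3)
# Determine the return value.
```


is_even(3)
= is_odd(2)
= is_even(1)
= is_odd(0)
n == 0: return False
= False


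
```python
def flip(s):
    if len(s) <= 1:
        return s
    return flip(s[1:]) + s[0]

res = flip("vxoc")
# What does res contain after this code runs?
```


flip("vxoc")
= flip("xoc") + "v"
= flip("oc") + "x" + "v"
= flip("c") + "o" + "x" + "v"
= "c" + "o" + "x" + "v"
= "coxv"


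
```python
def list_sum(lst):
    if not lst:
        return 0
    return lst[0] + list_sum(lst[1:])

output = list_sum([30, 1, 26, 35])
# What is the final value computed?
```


list_sum([30, 1, 26, 35])
= 30 + list_sum([1, 26, 35])
= 30 + 1 + list_sum([26, 35])
= 30 + 1 + 26 + list_sum([35])
= 30 + 1 + 26 + 35 + list_sum([])
= 30 + 1 + 26 + 35 + 0
= 92


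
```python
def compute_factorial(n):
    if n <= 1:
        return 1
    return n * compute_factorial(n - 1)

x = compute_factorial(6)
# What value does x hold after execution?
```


compute_factorial(6)
= 6 * compute_factorial(5)
= 6 * 5 * compute_factorial(4)
= 6 * 5 * 4 * compute_factorial(3)
= 6 * 5 * 4 * 3 * compute_factorial(2)
= 6 * 5 * 4 * 3 * 2 * compute_factorial(1)
= 6 * 5 * 4 * 3 * 2 * 1
= 720


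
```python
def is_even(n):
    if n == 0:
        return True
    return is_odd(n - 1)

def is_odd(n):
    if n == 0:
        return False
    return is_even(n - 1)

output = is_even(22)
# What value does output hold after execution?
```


is_even(22)
= is_odd(21)
= is_even(20)
= is_odd(19)
= is_even(18)
= is_odd(17)
= is_even(16)
= is_odd(15)
= is_even(14)
= is_odd(13)
= is_even(12)
= is_odd(11)
= is_even(10)
= is_odd(9)
= is_even(8)
= is_odd(7)
= is_even(6)
= is_odd(5)
= is_even(4)
= is_odd(3)
= is_even(2)
= is_odd(1)
= is_even(0)
n == 0: return True
= True


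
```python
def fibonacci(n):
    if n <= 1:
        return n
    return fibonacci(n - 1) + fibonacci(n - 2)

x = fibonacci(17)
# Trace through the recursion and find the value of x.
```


fibonacci(17)
= fibonacci(16) + fibonacci(15)
= (fibonacci(15) + fibonacci(14)) + fibonacci(15)
Computing bottom-up: fibonacci(0)=0, fibonacci(1)=1, fibonacci(2)=1, fibonacci(3)=2, fibonacci(4)=3, fibonacci(5)=5, fibonacci(6)=8, fibonacci(7)=13, fibonacci(8)=21, fibonacci(9)=34, fibonacci(10)=55, fibonacci(11)=89, fibonacci(12)=144, fibonacci(13)=233, fibonacci(14)=377, fibonacci(15)=610, fibonacci(16)=987, fibonacci(17)=1597
= 1597


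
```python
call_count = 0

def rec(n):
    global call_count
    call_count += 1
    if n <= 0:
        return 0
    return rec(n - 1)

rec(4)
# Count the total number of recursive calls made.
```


rec(4) calls rec(3) calls ... calls rec(0)
Total calls: 4 + 1 (for base case) = 5


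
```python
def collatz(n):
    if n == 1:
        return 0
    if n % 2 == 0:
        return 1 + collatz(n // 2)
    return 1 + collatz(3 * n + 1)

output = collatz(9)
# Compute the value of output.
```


collatz(9)
9 is odd -> 3*9+1 = 28 -> collatz(28)
28 is even -> collatz(14)
14 is even -> collatz(7)
7 is odd -> 3*7+1 = 22 -> collatz(22)
22 is even -> collatz(11)
11 is odd -> 3*11+1 = 34 -> collatz(34)
34 is even -> collatz(17)
17 is odd -> 3*17+1 = 52 -> collatz(52)
52 is even -> collatz(26)
26 is even -> collatz(13)
13 is odd -> 3*13+1 = 40 -> collatz(40)
40 is even -> collatz(20)
20 is even -> collatz(10)
10 is even -> collatz(5)
5 is odd -> 3*5+1 = 16 -> collatz(16)
16 is even -> collatz(8)
8 is even -> collatz(4)
4 is even -> collatz(2)
2 is even -> collatz(1)
Reached 1 after 19 steps
= 19


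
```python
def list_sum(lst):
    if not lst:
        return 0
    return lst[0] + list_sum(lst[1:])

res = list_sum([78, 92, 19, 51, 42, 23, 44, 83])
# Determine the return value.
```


list_sum([78, 92, 19, 51, 42, 23, 44, 83])
= 78 + list_sum([92, 19, 51, 42, 23, 44, 83])
= 78 + 92 + list_sum([19, 51, 42, 23, 44, 83])
= 78 + 92 + 19 + list_sum([51, 42, 23, 44, 83])
= 78 + 92 + 19 + 51 + list_sum([42, 23, 44, 83])
= 78 + 92 + 19 + 51 + 42 + list_sum([23, 44, 83])
= 78 + 92 + 19 + 51 + 42 + 23 + list_sum([44, 83])
= 78 + 92 + 19 + 51 + 42 + 23 + 44 + list_sum([83])
= 78 + 92 + 19 + 51 + 42 + 23 + 44 + 83 + list_sum([])
= 78 + 92 + 19 + 51 + 42 + 23 + 44 + 83 + 0
= 432


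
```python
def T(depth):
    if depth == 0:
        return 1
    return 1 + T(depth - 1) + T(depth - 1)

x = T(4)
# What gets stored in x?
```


T(4)
= 1 + T(3) + T(3)
= 1 + 2 * T(3)
T(k) = 2^(k+1) - 1
T(0) = 1
T(1) = 3
T(2) = 7
T(3) = 15
T(4) = 31
T(4) = 2^5 - 1 = 31


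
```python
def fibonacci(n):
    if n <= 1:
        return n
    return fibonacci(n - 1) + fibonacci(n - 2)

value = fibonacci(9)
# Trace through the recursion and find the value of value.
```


fibonacci(9)
= fibonacci(8) + fibonacci(7)
= (fibonacci(7) + fibonacci(6)) + fibonacci(7)
Computing bottom-up: fibonacci(0)=0, fibonacci(1)=1, fibonacci(2)=1, fibonacci(3)=2, fibonacci(4)=3, fibonacci(5)=5, fibonacci(6)=8, fibonacci(7)=13, fibonacci(8)=21, fibonacci(9)=34
= 34


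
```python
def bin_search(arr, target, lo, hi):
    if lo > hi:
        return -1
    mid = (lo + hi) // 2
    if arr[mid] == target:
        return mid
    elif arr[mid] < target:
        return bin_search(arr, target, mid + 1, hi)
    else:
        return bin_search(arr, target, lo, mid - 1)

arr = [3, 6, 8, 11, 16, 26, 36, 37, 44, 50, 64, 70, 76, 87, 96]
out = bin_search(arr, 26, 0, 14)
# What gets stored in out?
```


bin_search(arr, 26, 0, 14)
lo=0, hi=14, mid=7, arr[mid]=37
37 > 26, search left half
lo=0, hi=6, mid=3, arr[mid]=11
11 < 26, search right half
lo=4, hi=6, mid=5, arr[mid]=26
arr[5] == 26, found at index 5
= 5


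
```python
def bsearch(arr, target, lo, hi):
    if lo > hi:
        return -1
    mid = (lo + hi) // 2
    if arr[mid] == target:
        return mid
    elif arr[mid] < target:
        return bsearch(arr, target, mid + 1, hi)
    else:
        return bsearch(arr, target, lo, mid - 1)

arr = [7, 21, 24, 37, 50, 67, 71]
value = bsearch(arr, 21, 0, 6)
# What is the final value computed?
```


bsearch(arr, 21, 0, 6)
lo=0, hi=6, mid=3, arr[mid]=37
37 > 21, search left half
lo=0, hi=2, mid=1, arr[mid]=21
arr[1] == 21, found at index 1
= 1


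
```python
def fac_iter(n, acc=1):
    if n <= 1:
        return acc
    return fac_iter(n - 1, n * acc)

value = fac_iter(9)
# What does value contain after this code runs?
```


fac_iter(9, 1)
= fac_iter(8, 9 * 1) = fac_iter(8, 9)
= fac_iter(7, 8 * 9) = fac_iter(7, 72)
= fac_iter(6, 7 * 72) = fac_iter(6, 504)
= fac_iter(5, 6 * 504) = fac_iter(5, 3024)
= fac_iter(4, 5 * 3024) = fac_iter(4, 15120)
= fac_iter(3, 4 * 15120) = fac_iter(3, 60480)
= fac_iter(2, 3 * 60480) = fac_iter(2, 181440)
= fac_iter(1, 2 * 181440) = fac_iter(1, 362880)
n <= 1, return acc = 362880


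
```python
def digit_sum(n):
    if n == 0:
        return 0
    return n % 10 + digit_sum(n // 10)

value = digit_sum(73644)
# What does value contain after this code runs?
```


digit_sum(73644)
= 4 + digit_sum(7364)
= 4 + 4 + digit_sum(736)
= 4 + 4 + 6 + digit_sum(73)
= 4 + 4 + 6 + 3 + digit_sum(7)
= 4 + 4 + 6 + 3 + 7 + digit_sum(0)
= 4 + 4 + 6 + 3 + 7 + 0
= 24


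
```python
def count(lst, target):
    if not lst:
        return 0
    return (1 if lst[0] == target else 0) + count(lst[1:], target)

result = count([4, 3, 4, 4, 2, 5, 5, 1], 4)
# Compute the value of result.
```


count([4, 3, 4, 4, 2, 5, 5, 1], 4)
lst[0]=4 == 4: 1 + count([3, 4, 4, 2, 5, 5, 1], 4)
lst[0]=3 != 4: 0 + count([4, 4, 2, 5, 5, 1], 4)
lst[0]=4 == 4: 1 + count([4, 2, 5, 5, 1], 4)
lst[0]=4 == 4: 1 + count([2, 5, 5, 1], 4)
lst[0]=2 != 4: 0 + count([5, 5, 1], 4)
lst[0]=5 != 4: 0 + count([5, 1], 4)
lst[0]=5 != 4: 0 + count([1], 4)
lst[0]=1 != 4: 0 + count([], 4)
= 3


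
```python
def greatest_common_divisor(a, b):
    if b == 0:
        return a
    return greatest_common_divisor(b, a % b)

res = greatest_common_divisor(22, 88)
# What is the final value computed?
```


greatest_common_divisor(22, 88)
= greatest_common_divisor(88, 22 % 88) = greatest_common_divisor(88, 22)
= greatest_common_divisor(22, 88 % 22) = greatest_common_divisor(22, 0)
b == 0, return a = 22


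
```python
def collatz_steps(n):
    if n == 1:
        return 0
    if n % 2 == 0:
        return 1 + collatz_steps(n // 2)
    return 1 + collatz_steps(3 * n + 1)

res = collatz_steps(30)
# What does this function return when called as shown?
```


collatz_steps(30)
30 is even -> collatz_steps(15)
15 is odd -> 3*15+1 = 46 -> collatz_steps(46)
46 is even -> collatz_steps(23)
23 is odd -> 3*23+1 = 70 -> collatz_steps(70)
70 is even -> collatz_steps(35)
35 is odd -> 3*35+1 = 106 -> collatz_steps(106)
106 is even -> collatz_steps(53)
53 is odd -> 3*53+1 = 160 -> collatz_steps(160)
160 is even -> collatz_steps(80)
80 is even -> collatz_steps(40)
40 is even -> collatz_steps(20)
20 is even -> collatz_steps(10)
10 is even -> collatz_steps(5)
5 is odd -> 3*5+1 = 16 -> collatz_steps(16)
16 is even -> collatz_steps(8)
8 is even -> collatz_steps(4)
4 is even -> collatz_steps(2)
2 is even -> collatz_steps(1)
Reached 1 after 18 steps
= 18


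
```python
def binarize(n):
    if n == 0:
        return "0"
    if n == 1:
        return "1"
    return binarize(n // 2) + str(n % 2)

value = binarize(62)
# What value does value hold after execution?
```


binarize(62)
= binarize(31) + "0"
= binarize(15) + "1" + "0"
= binarize(7) + "1" + "1" + "0"
= binarize(3) + "1" + "1" + "1" + "0"
= binarize(1) + "1" + "1" + "1" + "1" + "0"
= "1" + "1" + "1" + "1" + "1" + "0"
= "111110"


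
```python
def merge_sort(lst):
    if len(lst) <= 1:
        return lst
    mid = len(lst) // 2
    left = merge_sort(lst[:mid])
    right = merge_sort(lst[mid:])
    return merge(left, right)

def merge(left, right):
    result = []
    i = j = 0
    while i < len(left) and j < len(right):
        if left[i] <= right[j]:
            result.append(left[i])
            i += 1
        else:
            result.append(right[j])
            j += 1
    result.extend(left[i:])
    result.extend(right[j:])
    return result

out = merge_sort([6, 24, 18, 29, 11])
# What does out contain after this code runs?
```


merge_sort([6, 24, 18, 29, 11])
Split into [6, 24] and [18, 29, 11]
Left sorted: [6, 24]
Right sorted: [11, 18, 29]
Merge [6, 24] and [11, 18, 29]
= [6, 11, 18, 24, 29]


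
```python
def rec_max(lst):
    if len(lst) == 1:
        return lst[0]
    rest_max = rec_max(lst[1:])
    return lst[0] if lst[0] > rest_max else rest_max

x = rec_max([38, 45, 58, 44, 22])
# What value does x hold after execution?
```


rec_max([38, 45, 58, 44, 22])
= compare 38 with rec_max([45, 58, 44, 22])
= compare 45 with rec_max([58, 44, 22])
= compare 58 with rec_max([44, 22])
= compare 44 with rec_max([22])
Base: rec_max([22]) = 22
compare 44 with 22: max = 44
compare 58 with 44: max = 58
compare 45 with 58: max = 58
compare 38 with 58: max = 58
= 58


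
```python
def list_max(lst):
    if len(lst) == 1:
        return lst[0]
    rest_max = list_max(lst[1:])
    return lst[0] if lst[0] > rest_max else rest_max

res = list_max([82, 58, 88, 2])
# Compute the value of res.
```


list_max([82, 58, 88, 2])
= compare 82 with list_max([58, 88, 2])
= compare 58 with list_max([88, 2])
= compare 88 with list_max([2])
Base: list_max([2]) = 2
compare 88 with 2: max = 88
compare 58 with 88: max = 88
compare 82 with 88: max = 88
= 88


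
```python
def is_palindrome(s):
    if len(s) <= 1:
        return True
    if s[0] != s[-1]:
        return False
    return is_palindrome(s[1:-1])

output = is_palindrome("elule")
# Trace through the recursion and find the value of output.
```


is_palindrome("elule")
"elule": s[0]='e' == s[-1]='e' -> is_palindrome("lul")
"lul": s[0]='l' == s[-1]='l' -> is_palindrome("u")
"u": len <= 1 -> True
= True


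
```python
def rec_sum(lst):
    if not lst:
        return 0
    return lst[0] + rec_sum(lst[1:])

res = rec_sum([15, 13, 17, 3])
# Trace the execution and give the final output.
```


rec_sum([15, 13, 17, 3])
= 15 + rec_sum([13, 17, 3])
= 15 + 13 + rec_sum([17, 3])
= 15 + 13 + 17 + rec_sum([3])
= 15 + 13 + 17 + 3 + rec_sum([])
= 15 + 13 + 17 + 3 + 0
= 48


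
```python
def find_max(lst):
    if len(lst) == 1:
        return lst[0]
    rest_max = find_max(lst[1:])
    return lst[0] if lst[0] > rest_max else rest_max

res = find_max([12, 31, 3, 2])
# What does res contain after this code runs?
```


find_max([12, 31, 3, 2])
= compare 12 with find_max([31, 3, 2])
= compare 31 with find_max([3, 2])
= compare 3 with find_max([2])
Base: find_max([2]) = 2
compare 3 with 2: max = 3
compare 31 with 3: max = 31
compare 12 with 31: max = 31
= 31


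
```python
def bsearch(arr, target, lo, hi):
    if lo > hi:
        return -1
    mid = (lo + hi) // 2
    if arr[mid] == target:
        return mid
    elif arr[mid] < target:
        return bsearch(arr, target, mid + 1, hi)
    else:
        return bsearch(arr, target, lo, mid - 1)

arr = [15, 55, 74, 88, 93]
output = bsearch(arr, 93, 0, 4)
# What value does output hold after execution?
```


bsearch(arr, 93, 0, 4)
lo=0, hi=4, mid=2, arr[mid]=74
74 < 93, search right half
lo=3, hi=4, mid=3, arr[mid]=88
88 < 93, search right half
lo=4, hi=4, mid=4, arr[mid]=93
arr[4] == 93, found at index 4
= 4


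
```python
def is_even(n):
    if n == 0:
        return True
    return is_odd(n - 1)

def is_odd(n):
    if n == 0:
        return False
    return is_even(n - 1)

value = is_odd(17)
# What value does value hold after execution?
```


is_odd(17)
= is_even(16)
= is_odd(15)
= is_even(14)
= is_odd(13)
= is_even(12)
= is_odd(11)
= is_even(10)
= is_odd(9)
= is_even(8)
= is_odd(7)
= is_even(6)
= is_odd(5)
= is_even(4)
= is_odd(3)
= is_even(2)
= is_odd(1)
= is_even(0)
n == 0: return True
= True


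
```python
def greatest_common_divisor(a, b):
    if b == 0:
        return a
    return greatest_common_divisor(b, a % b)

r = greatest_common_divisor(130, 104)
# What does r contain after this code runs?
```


greatest_common_divisor(130, 104)
= greatest_common_divisor(104, 130 % 104) = greatest_common_divisor(104, 26)
= greatest_common_divisor(26, 104 % 26) = greatest_common_divisor(26, 0)
b == 0, return a = 26


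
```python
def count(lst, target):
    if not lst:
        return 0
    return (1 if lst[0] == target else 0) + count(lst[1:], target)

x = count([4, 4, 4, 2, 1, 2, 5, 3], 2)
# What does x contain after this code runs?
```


count([4, 4, 4, 2, 1, 2, 5, 3], 2)
lst[0]=4 != 2: 0 + count([4, 4, 2, 1, 2, 5, 3], 2)
lst[0]=4 != 2: 0 + count([4, 2, 1, 2, 5, 3], 2)
lst[0]=4 != 2: 0 + count([2, 1, 2, 5, 3], 2)
lst[0]=2 == 2: 1 + count([1, 2, 5, 3], 2)
lst[0]=1 != 2: 0 + count([2, 5, 3], 2)
lst[0]=2 == 2: 1 + count([5, 3], 2)
lst[0]=5 != 2: 0 + count([3], 2)
lst[0]=3 != 2: 0 + count([], 2)
= 2
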